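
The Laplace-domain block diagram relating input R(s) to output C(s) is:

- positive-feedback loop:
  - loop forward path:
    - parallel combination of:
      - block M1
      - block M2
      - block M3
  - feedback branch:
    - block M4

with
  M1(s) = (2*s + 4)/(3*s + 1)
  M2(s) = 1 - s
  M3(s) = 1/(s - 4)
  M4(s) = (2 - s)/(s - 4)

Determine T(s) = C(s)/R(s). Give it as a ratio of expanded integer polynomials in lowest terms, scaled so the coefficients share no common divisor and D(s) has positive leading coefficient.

[1] combine M1, M2, M3 in parallel: (-3*s^3 + 16*s^2 - 8*s - 19)/(3*s^2 - 11*s - 4)
[2] reduce the feedback loop with forward (M1+M2+M3) and return M4, giving the overall T(s)

Therefore the answer is (3*s^4 - 28*s^3 + 72*s^2 - 13*s - 76)/(3*s^4 - 25*s^3 + 63*s^2 - 37*s - 54).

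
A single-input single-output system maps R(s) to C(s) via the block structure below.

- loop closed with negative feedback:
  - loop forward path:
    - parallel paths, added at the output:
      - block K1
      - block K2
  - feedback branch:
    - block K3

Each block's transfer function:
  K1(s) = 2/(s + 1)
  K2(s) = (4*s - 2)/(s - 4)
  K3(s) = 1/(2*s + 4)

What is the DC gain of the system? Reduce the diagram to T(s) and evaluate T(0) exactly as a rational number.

Answer: 20/13

Working:
1. reduce the parallel group K1, K2 gives (4*s^2 + 4*s - 10)/(s^2 - 3*s - 4)
2. collapse the loop ((K1+K2) forward, K3 return) gives (4*s^3 + 12*s^2 - 2*s - 20)/(s^3 + s^2 - 8*s - 13)
Step 2 gives the overall T(s). Then T(0) = -20/(-13) = 20/13.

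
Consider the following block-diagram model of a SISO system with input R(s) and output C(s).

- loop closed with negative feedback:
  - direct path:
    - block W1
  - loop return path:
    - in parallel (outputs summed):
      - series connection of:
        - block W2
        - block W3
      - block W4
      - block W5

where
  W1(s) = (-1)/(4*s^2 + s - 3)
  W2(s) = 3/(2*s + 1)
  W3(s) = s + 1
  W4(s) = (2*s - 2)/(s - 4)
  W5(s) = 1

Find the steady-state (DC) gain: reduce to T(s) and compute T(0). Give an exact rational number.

[1] multiply W2, W3 (series) -> (3*s + 3)/(2*s + 1)
[2] parallel reduction of (W2*W3), W4, W5 -> (9*s^2 - 18*s - 18)/(2*s^2 - 7*s - 4)
[3] apply the feedback formula to W1, ((W2*W3)+W4+W5) -> (-2*s^2 + 7*s + 4)/(8*s^4 - 26*s^3 - 38*s^2 + 35*s + 30)
DC gain: substitute s = 0 into T(s) from step 3: T(0) = 4/30 = 2/15.

Hence the answer: 2/15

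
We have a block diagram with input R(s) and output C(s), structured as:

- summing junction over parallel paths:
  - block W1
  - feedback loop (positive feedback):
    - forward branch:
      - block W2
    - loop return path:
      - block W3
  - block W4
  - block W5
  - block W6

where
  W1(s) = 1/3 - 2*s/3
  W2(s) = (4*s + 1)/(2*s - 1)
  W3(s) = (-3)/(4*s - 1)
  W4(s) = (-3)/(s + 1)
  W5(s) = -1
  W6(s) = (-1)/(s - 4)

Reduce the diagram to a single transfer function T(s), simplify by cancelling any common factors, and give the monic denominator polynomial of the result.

1. close the feedback loop around W2, W3 gives (16*s^2 - 1)/(8*s^2 + 6*s + 4)
2. sum the parallel branches W1, [W2/(1-W2*W3)], W4, W5, W6 gives (-16*s^5 + 68*s^4 - 112*s^3 + 161*s^2 + 263*s + 176)/(24*s^4 - 54*s^3 - 138*s^2 - 108*s - 48)
No further cancellation is possible in the step-2 result, so that is T(s). Its denominator becomes monic after dividing by the leading coefficient 24.

Therefore the answer is s^4 - 9*s^3/4 - 23*s^2/4 - 9*s/2 - 2.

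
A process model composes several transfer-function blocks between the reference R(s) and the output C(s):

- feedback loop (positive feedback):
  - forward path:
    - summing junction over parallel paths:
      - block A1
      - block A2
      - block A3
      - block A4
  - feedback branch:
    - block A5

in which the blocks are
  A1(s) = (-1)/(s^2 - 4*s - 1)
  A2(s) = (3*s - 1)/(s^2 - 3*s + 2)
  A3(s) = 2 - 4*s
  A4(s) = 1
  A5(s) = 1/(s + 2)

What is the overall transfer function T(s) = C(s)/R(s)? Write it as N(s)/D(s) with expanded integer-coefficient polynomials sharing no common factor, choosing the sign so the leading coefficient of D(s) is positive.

Reducing step by step:

(1) add A1, A2, A3, A4 (parallel) gives (-4*s^5 + 31*s^4 - 70*s^3 + 45*s^2 - 3*s - 7)/(s^4 - 7*s^3 + 13*s^2 - 5*s - 2)
(2) reduce the feedback loop with forward (A1+A2+A3+A4) and return A5, giving the overall T(s)

Answer: (-4*s^6 + 23*s^5 - 8*s^4 - 95*s^3 + 87*s^2 - 13*s - 14)/(5*s^5 - 36*s^4 + 69*s^3 - 24*s^2 - 9*s + 3)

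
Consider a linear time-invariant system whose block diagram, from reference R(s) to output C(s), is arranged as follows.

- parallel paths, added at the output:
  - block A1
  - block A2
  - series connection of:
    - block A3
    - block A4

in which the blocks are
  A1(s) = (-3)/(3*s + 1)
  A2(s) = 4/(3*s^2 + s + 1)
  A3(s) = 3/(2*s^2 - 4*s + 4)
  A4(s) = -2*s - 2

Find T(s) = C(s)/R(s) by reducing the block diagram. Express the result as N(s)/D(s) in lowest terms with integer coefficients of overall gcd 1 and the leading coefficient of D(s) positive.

Reducing step by step:

Step 1. series reduction of A3, A4, giving (-3*s - 3)/(s^2 - 2*s + 2)
Step 2. add A1, A2, (A3*A4) (parallel) - this is the overall T(s), already in the required normalized form

Answer: (-36*s^4 - 18*s^3 - 65*s^2 + s - 1)/(9*s^5 - 12*s^4 + 10*s^3 + 5*s^2 + 6*s + 2)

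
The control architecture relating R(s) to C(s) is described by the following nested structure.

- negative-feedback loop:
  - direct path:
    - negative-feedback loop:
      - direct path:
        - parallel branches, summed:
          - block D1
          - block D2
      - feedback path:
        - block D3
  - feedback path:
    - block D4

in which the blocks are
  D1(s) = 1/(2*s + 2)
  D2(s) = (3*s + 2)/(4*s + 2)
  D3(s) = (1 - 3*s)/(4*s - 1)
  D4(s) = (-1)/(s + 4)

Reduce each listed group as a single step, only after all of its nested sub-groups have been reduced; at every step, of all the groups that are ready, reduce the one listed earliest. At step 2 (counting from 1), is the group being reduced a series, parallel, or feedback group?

Step 1: reduce the parallel group D1, D2
Step 2: collapse the loop ((D1+D2) forward, D3 return)
Step 3: feedback reduction of [(D1+D2)/(1+(D1+D2)*D3)], D4
So the answer for step 2 is feedback.

Answer: feedback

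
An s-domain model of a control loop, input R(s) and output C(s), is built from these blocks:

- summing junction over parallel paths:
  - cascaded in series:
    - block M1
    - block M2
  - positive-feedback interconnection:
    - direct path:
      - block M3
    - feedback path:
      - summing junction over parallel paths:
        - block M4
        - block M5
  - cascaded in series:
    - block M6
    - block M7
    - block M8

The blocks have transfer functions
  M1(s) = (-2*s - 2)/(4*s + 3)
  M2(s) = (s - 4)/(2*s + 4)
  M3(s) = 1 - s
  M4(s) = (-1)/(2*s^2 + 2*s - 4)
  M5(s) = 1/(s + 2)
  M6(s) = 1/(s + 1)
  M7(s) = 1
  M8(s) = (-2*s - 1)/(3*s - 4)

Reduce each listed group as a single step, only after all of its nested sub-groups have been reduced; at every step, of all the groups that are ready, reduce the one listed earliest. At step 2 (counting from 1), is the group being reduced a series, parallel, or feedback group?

Step 1. multiply M1, M2 (series)
Step 2. sum the parallel branches M4, M5
Step 3. reduce the feedback loop with forward M3 and return (M4+M5)
Step 4. series reduction of M6, M7, M8
Step 5. parallel reduction of (M1*M2), [M3/(1-M3*(M4+M5))], (M6*M7*M8)
At step 2 the group reduced is parallel.

Answer: parallel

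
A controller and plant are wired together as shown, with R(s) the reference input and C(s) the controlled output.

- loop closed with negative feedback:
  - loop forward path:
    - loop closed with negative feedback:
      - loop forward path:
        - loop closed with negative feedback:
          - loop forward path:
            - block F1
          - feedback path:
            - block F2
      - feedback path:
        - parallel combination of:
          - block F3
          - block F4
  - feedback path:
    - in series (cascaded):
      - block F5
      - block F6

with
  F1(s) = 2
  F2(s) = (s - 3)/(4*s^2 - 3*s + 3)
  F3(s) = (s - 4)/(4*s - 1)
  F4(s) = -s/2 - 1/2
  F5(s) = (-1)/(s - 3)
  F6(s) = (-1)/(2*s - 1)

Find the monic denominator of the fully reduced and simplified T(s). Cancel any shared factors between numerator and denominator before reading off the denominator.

Step 1. reduce the feedback loop with forward F1 and return F2 gives (8*s^2 - 6*s + 6)/(4*s^2 - s - 3)
Step 2. add F3, F4 (parallel) gives (-4*s^2 - s - 7)/(8*s - 2)
Step 3. feedback reduction of [F1/(1+F1*F2)], (F3+F4) gives (-32*s^3 + 32*s^2 - 30*s + 6)/(16*s^4 - 24*s^3 + 45*s^2 - 7*s + 18)
Step 4. multiply F5, F6 (series) gives 1/(2*s^2 - 7*s + 3)
Step 5. feedback reduction of [[F1/(1+F1*F2)]/(1+[F1/(1+F1*F2)]*(F3+F4))], (F5*F6) gives (-64*s^5 + 288*s^4 - 380*s^3 + 318*s^2 - 132*s + 18)/(32*s^6 - 160*s^5 + 306*s^4 - 433*s^3 + 252*s^2 - 177*s + 60)
Step 5 gives the fully reduced T(s), with no common factor left to cancel. The denominator's leading coefficient is 32, so divide each of its coefficients by 32 to get the monic form.

Answer: s^6 - 5*s^5 + 153*s^4/16 - 433*s^3/32 + 63*s^2/8 - 177*s/32 + 15/8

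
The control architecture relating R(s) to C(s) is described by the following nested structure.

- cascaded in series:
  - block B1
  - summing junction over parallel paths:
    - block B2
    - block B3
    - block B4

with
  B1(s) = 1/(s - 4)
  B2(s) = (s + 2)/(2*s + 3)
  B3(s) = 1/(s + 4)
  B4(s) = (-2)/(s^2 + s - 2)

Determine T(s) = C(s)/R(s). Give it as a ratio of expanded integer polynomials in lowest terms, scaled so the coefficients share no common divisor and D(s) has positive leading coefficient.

The answer is (s^4 + 9*s^3 + 13*s^2 - 27*s - 46)/(2*s^5 + 5*s^4 - 33*s^3 - 86*s^2 + 16*s + 96).

Reasoning:
Step 1. reduce the parallel group B2, B3, B4, giving (s^4 + 9*s^3 + 13*s^2 - 27*s - 46)/(2*s^4 + 13*s^3 + 19*s^2 - 10*s - 24)
Step 2. cascade B1, (B2+B3+B4): this yields T(s), and no further normalization is needed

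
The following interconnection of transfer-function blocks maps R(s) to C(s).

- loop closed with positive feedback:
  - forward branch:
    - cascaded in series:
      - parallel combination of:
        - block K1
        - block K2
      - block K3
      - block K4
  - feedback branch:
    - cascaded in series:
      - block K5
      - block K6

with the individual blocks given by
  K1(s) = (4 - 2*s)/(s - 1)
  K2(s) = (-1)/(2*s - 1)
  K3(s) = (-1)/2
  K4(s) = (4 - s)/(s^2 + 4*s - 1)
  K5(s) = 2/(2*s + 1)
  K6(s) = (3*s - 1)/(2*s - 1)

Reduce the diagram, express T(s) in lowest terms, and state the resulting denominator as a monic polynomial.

[1] combine K1, K2 in parallel -> (-4*s^2 + 9*s - 3)/(2*s^2 - 3*s + 1)
[2] multiply (K1+K2), K3, K4 (series) -> (-4*s^3 + 25*s^2 - 39*s + 12)/(4*s^4 + 10*s^3 - 26*s^2 + 14*s - 2)
[3] cascade K5, K6 -> (6*s - 2)/(4*s^2 - 1)
[4] close the feedback loop around ((K1+K2)*K3*K4), (K5*K6) -> (-16*s^5 + 100*s^4 - 152*s^3 + 23*s^2 + 39*s - 12)/(16*s^6 + 40*s^5 - 84*s^4 - 112*s^3 + 302*s^2 - 164*s + 26)
No further cancellation is possible in the step-4 result, so that is T(s). Its denominator becomes monic after dividing by the leading coefficient 16.

Therefore the answer is s^6 + 5*s^5/2 - 21*s^4/4 - 7*s^3 + 151*s^2/8 - 41*s/4 + 13/8.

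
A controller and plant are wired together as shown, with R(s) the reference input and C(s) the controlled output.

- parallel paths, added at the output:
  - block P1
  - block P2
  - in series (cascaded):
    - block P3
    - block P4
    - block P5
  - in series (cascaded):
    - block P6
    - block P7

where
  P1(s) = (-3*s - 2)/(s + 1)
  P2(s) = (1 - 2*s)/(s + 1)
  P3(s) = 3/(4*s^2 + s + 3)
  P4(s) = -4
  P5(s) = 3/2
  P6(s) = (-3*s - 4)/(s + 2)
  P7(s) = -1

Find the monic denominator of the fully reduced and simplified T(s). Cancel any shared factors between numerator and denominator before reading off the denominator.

(1) combine P3, P4, P5 in series -> (-18)/(4*s^2 + s + 3)
(2) series reduction of P6, P7 -> (3*s + 4)/(s + 2)
(3) combine P1, P2, (P3*P4*P5), (P6*P7) in parallel -> (-8*s^4 - 18*s^3 - 20*s^2 - 64*s - 30)/(4*s^4 + 13*s^3 + 14*s^2 + 11*s + 6)
That last expression is T(s), already simplified. Scaling its denominator by 1/4 (the reciprocal of the leading coefficient) yields the monic denominator.

Answer: s^4 + 13*s^3/4 + 7*s^2/2 + 11*s/4 + 3/2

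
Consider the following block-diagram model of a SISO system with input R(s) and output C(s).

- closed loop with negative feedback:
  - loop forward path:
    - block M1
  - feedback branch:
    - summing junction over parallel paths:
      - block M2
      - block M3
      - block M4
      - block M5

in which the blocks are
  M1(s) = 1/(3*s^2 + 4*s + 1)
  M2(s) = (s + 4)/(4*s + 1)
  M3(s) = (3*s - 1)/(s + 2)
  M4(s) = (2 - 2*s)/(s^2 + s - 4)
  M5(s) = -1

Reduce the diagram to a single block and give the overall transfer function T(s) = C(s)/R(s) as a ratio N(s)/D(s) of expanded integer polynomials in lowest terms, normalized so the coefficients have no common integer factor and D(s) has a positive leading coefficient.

Answer: (4*s^4 + 13*s^3 - 5*s^2 - 34*s - 8)/(12*s^6 + 55*s^5 + 50*s^4 - 112*s^3 - 210*s^2 - 31*s - 24)

Working:
1. parallel reduction of M2, M3, M4, M5 gives (9*s^4 - 3*s^3 - 45*s^2 + 35*s - 16)/(4*s^4 + 13*s^3 - 5*s^2 - 34*s - 8)
2. close the feedback loop around M1, (M2+M3+M4+M5) - this is the overall T(s), already in the required normalized form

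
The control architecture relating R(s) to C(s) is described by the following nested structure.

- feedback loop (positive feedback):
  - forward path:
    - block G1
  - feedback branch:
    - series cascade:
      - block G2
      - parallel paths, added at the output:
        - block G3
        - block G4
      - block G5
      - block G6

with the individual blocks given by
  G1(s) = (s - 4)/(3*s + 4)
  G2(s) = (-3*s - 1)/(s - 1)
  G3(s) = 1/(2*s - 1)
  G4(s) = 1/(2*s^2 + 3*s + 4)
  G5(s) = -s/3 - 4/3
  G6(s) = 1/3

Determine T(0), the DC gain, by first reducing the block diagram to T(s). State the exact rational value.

Reducing step by step:

[1] parallel reduction of G3, G4 gives (2*s^2 + 5*s + 3)/(4*s^3 + 4*s^2 + 5*s - 4)
[2] cascade G2, (G3+G4), G5, G6 gives (6*s^4 + 41*s^3 + 82*s^2 + 59*s + 12)/(36*s^4 + 9*s^2 - 81*s + 36)
[3] reduce the feedback loop with forward G1 and return (G2*(G3+G4)*G5*G6) gives (36*s^5 - 144*s^4 + 9*s^3 - 117*s^2 + 360*s - 144)/(102*s^5 + 127*s^4 + 109*s^3 + 62*s^2 + 8*s + 192)
The step-3 result is T(s). Setting s = 0: T(0) = -144/192 = -3/4.

Answer: -3/4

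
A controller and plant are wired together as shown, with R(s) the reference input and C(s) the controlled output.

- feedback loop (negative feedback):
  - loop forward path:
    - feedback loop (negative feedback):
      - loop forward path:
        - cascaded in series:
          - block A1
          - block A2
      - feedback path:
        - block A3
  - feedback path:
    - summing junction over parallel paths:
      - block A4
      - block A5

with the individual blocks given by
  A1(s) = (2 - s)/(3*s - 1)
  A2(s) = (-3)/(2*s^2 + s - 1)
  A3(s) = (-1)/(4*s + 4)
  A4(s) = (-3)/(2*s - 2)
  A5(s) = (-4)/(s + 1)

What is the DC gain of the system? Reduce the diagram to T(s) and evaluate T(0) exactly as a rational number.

First reduce the diagram to T(s).

[1] series reduction of A1, A2, giving (3*s - 6)/(6*s^3 + s^2 - 4*s + 1)
[2] close the feedback loop around (A1*A2), A3, giving (12*s^2 - 12*s - 24)/(24*s^4 + 28*s^3 - 12*s^2 - 15*s + 10)
[3] add A4, A5 (parallel), giving (5 - 11*s)/(2*s^2 - 2)
[4] apply the feedback formula to [(A1*A2)/(1+(A1*A2)*A3)], (A4+A5), giving (12*s^3 - 24*s^2 - 12*s + 24)/(24*s^5 + 4*s^4 - 40*s^3 - 69*s^2 + 187*s - 70)
That last expression is T(s); at s = 0 only the constant terms survive, so T(0) = 24/(-70) = -12/35.

Answer: -12/35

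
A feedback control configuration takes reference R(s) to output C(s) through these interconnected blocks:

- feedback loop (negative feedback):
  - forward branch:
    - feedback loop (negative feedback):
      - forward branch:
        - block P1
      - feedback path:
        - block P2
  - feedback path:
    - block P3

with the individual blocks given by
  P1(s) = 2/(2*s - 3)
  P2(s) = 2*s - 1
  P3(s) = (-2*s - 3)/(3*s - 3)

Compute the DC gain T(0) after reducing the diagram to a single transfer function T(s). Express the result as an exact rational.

First reduce the diagram to T(s).

(1) collapse the loop (P1 forward, P2 return), giving 2/(6*s - 5)
(2) close the feedback loop around [P1/(1+P1*P2)], P3, giving (6*s - 6)/(18*s^2 - 37*s + 9)
The step-2 result is T(s). Setting s = 0: T(0) = -6/9 = -2/3.

Answer: -2/3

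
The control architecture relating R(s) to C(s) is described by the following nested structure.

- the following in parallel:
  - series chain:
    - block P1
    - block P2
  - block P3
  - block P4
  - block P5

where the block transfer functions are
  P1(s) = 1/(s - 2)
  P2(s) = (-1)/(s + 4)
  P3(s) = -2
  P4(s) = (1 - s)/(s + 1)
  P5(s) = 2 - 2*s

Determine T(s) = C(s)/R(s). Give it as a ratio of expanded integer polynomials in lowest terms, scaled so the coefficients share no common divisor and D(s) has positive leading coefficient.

Step 1. cascade P1, P2 gives (-1)/(s^2 + 2*s - 8)
Step 2. add (P1*P2), P3, P4, P5 (parallel), giving the overall T(s)

Therefore the answer is (-2*s^4 - 7*s^3 + 11*s^2 + 25*s - 9)/(s^3 + 3*s^2 - 6*s - 8).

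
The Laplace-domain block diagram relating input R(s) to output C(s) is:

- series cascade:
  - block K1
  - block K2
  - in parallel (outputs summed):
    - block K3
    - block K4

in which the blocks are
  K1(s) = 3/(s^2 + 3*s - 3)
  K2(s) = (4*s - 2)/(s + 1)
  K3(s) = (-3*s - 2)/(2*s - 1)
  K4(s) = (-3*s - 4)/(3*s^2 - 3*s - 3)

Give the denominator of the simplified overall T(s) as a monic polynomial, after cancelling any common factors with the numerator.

[1] parallel reduction of K3, K4 = (-9*s^3 - 3*s^2 + 10*s + 10)/(6*s^3 - 9*s^2 - 3*s + 3)
[2] multiply K1, K2, (K3+K4) (series) = (-18*s^3 - 6*s^2 + 20*s + 20)/(s^5 + 3*s^4 - 5*s^3 - 7*s^2 + 3*s + 3)
The result of step 2 is T(s) in lowest terms. Its denominator already has leading coefficient 1, so it is monic as it stands.

Final answer: s^5 + 3*s^4 - 5*s^3 - 7*s^2 + 3*s + 3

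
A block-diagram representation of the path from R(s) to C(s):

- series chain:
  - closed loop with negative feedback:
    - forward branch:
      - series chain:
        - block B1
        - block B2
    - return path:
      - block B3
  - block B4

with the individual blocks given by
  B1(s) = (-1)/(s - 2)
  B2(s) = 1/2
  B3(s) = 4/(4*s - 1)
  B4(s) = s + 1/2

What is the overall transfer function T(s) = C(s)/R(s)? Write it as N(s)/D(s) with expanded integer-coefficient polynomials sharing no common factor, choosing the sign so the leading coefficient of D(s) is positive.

Answer: (-8*s^2 - 2*s + 1)/(16*s^2 - 36*s)

Working:
Step 1 - multiply B1, B2 (series), giving (-1)/(2*s - 4)
Step 2 - apply the feedback formula to (B1*B2), B3, giving (1 - 4*s)/(8*s^2 - 18*s)
Step 3 - multiply [(B1*B2)/(1+(B1*B2)*B3)], B4 (series) - this is the overall T(s), already in the required normalized form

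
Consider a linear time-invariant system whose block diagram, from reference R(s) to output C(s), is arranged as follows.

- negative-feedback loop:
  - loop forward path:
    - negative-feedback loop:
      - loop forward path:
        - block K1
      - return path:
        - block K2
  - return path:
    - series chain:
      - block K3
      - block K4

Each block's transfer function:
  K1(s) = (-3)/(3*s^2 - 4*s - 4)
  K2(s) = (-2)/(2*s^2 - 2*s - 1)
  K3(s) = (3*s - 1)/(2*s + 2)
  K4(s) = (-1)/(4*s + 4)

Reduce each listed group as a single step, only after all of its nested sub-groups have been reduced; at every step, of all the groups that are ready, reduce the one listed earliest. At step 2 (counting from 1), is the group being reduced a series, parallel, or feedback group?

Step 1: apply the feedback formula to K1, K2
Step 2: multiply K3, K4 (series)
Step 3: apply the feedback formula to [K1/(1+K1*K2)], (K3*K4)
The group at step 2 is a series group.

Final answer: series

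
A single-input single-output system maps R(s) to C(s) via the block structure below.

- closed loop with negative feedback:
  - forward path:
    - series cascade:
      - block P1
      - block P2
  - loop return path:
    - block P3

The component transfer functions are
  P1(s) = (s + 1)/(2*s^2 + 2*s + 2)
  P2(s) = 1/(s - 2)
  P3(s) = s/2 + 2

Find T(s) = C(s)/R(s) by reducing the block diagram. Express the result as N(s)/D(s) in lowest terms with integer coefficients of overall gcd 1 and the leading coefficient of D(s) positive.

Reducing step by step:

Step 1. series reduction of P1, P2 = (s + 1)/(2*s^3 - 2*s^2 - 2*s - 4)
Step 2. close the feedback loop around (P1*P2), P3 - this is the overall T(s), already in the required normalized form

Answer: (2*s + 2)/(4*s^3 - 3*s^2 + s - 4)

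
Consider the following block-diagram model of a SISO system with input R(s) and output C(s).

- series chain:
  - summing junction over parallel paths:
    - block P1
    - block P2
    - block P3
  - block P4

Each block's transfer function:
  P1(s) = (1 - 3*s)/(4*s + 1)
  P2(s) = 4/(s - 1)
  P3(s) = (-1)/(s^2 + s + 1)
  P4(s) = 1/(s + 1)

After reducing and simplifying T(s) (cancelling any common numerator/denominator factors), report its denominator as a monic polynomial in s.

Step 1: reduce the parallel group P1, P2, P3 gives (-3*s^4 + 17*s^3 + 16*s^2 + 26*s + 4)/(4*s^4 + s^3 - 4*s - 1)
Step 2: cascade (P1+P2+P3), P4 gives (-3*s^4 + 17*s^3 + 16*s^2 + 26*s + 4)/(4*s^5 + 5*s^4 + s^3 - 4*s^2 - 5*s - 1)
The result of step 2 is T(s) in lowest terms. Its denominator has leading coefficient 4; dividing the denominator through by 4 makes it monic.

Answer: s^5 + 5*s^4/4 + s^3/4 - s^2 - 5*s/4 - 1/4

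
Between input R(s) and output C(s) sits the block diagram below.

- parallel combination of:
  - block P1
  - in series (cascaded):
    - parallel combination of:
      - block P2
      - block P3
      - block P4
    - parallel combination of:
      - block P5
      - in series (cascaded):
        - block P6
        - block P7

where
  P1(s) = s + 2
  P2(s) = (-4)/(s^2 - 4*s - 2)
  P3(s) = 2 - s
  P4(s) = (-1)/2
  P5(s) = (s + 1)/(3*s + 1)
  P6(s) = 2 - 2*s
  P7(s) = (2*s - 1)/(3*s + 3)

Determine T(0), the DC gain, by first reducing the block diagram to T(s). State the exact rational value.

Step 1 - parallel reduction of P2, P3, P4, giving (-2*s^3 + 11*s^2 - 8*s - 14)/(2*s^2 - 8*s - 4)
Step 2 - series reduction of P6, P7, giving (-4*s^2 + 6*s - 2)/(3*s + 3)
Step 3 - add P5, (P6*P7) (parallel), giving (-12*s^3 + 17*s^2 + 6*s + 1)/(9*s^2 + 12*s + 3)
Step 4 - series reduction of (P2+P3+P4), (P5+(P6*P7)), giving (24*s^6 - 166*s^5 + 271*s^4 + 96*s^3 - 275*s^2 - 92*s - 14)/(18*s^4 - 48*s^3 - 126*s^2 - 72*s - 12)
Step 5 - combine P1, ((P2+P3+P4)*(P5+(P6*P7))) in parallel, giving (24*s^6 - 148*s^5 + 259*s^4 - 126*s^3 - 599*s^2 - 248*s - 38)/(18*s^4 - 48*s^3 - 126*s^2 - 72*s - 12)
Evaluating the step-5 result (the overall T(s)) at s = 0 gives T(0) = -38/(-12) = 19/6.

Answer: 19/6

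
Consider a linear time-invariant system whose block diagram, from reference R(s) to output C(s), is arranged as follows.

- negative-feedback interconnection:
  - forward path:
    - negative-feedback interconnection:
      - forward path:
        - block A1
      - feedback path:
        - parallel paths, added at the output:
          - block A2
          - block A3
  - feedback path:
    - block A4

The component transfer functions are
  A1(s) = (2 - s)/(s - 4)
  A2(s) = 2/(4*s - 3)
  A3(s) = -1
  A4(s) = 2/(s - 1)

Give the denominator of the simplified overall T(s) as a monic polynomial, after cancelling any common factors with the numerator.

The answer is s^3 - 6*s^2 + 19*s/2 - 17/4.

Reasoning:
(1) reduce the parallel group A2, A3, giving (5 - 4*s)/(4*s - 3)
(2) reduce the feedback loop with forward A1 and return (A2+A3), giving (-4*s^2 + 11*s - 6)/(8*s^2 - 32*s + 22)
(3) close the feedback loop around [A1/(1+A1*(A2+A3))], A4, giving (-4*s^3 + 15*s^2 - 17*s + 6)/(8*s^3 - 48*s^2 + 76*s - 34)
No further cancellation is possible in the step-3 result, so that is T(s). Its denominator becomes monic after dividing by the leading coefficient 8.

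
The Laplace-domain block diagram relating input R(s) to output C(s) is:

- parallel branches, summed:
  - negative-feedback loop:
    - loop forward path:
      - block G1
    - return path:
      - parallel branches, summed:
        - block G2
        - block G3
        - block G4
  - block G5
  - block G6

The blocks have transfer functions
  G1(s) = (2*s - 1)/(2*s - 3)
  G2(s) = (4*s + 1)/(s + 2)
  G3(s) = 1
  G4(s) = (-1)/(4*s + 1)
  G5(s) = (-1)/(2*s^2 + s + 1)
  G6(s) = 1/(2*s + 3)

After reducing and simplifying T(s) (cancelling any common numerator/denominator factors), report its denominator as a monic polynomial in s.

Step 1 - reduce the parallel group G2, G3, G4 -> (20*s^2 + 16*s + 1)/(4*s^2 + 9*s + 2)
Step 2 - collapse the loop (G1 forward, (G2+G3+G4) return) -> (8*s^3 + 14*s^2 - 5*s - 2)/(48*s^3 + 18*s^2 - 37*s - 7)
Step 3 - reduce the parallel group [G1/(1+G1*(G2+G3+G4))], G5, G6 -> (32*s^6 + 216*s^5 + 120*s^4 - 142*s^3 - 12*s^2 + 56*s + 8)/(192*s^6 + 456*s^5 + 236*s^4 - 90*s^3 - 187*s^2 - 146*s - 21)
No further cancellation is possible in the step-3 result, so that is T(s). Its denominator becomes monic after dividing by the leading coefficient 192.

Therefore the answer is s^6 + 19*s^5/8 + 59*s^4/48 - 15*s^3/32 - 187*s^2/192 - 73*s/96 - 7/64.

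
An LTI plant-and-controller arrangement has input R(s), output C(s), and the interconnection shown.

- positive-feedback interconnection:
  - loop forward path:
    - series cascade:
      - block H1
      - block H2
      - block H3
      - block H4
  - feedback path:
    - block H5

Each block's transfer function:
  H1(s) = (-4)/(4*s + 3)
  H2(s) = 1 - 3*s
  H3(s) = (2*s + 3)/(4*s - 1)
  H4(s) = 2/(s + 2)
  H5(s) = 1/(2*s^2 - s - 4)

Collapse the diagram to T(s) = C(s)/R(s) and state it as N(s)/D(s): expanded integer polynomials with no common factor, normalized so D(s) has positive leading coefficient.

Reducing step by step:

Step 1: multiply H1, H2, H3, H4 (series), giving (48*s^2 + 56*s - 24)/(16*s^3 + 40*s^2 + 13*s - 6)
Step 2: close the feedback loop around (H1*H2*H3*H4), H5 - this is the overall T(s), already in the required normalized form

Answer: (96*s^4 + 64*s^3 - 296*s^2 - 200*s + 96)/(32*s^5 + 64*s^4 - 78*s^3 - 233*s^2 - 102*s + 48)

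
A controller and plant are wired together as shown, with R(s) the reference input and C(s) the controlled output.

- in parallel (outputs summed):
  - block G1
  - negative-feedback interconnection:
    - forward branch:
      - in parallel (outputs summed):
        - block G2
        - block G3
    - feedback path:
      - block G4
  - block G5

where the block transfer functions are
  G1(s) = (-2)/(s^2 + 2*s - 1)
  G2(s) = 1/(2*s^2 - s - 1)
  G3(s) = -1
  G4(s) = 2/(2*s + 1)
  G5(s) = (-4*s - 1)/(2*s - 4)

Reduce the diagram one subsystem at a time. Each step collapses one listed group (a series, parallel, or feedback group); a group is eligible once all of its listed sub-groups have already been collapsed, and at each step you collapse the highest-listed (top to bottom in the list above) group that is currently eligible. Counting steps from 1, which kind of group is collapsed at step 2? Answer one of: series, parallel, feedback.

Reducing step by step:

Step 1: sum the parallel branches G2, G3
Step 2: apply the feedback formula to (G2+G3), G4
Step 3: reduce the parallel group G1, [(G2+G3)/(1+(G2+G3)*G4)], G5
At step 2 the group reduced is feedback.

Answer: feedback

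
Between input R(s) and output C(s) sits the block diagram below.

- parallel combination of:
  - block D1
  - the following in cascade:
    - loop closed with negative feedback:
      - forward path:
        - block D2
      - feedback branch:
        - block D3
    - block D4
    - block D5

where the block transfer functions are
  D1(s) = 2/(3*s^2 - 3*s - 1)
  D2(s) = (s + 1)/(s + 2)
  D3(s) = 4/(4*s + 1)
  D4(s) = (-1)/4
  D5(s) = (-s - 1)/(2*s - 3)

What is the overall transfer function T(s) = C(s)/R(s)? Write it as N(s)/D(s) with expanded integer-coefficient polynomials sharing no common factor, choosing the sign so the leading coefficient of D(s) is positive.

The answer is (12*s^5 + 15*s^4 + 51*s^3 + 88*s^2 - 225*s - 145)/(96*s^5 + 72*s^4 - 524*s^3 + 52*s^2 + 324*s + 72).

Reasoning:
Step 1 - reduce the feedback loop with forward D2 and return D3 gives (4*s^2 + 5*s + 1)/(4*s^2 + 13*s + 6)
Step 2 - multiply [D2/(1+D2*D3)], D4, D5 (series) gives (4*s^3 + 9*s^2 + 6*s + 1)/(32*s^3 + 56*s^2 - 108*s - 72)
Step 3 - combine D1, ([D2/(1+D2*D3)]*D4*D5) in parallel: this yields T(s), and no further normalization is needed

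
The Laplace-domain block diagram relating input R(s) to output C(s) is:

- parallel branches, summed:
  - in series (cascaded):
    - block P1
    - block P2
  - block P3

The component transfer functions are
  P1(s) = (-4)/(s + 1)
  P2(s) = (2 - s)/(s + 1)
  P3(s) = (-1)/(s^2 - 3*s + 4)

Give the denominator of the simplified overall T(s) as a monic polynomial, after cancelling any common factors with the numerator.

Step 1 - cascade P1, P2 gives (4*s - 8)/(s^2 + 2*s + 1)
Step 2 - combine (P1*P2), P3 in parallel gives (4*s^3 - 21*s^2 + 38*s - 33)/(s^4 - s^3 - s^2 + 5*s + 4)
That last expression is T(s), already simplified, and its denominator is already monic.

Hence the answer: s^4 - s^3 - s^2 + 5*s + 4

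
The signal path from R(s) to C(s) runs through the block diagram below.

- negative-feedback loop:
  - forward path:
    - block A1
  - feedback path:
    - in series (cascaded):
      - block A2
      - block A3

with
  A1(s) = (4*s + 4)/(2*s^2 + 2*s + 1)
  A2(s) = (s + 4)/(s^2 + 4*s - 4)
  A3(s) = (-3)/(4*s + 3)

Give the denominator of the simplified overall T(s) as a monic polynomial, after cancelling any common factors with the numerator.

The answer is s^5 + 23*s^4/4 + 17*s^3/4 - 25*s^2/8 - 11*s - 15/2.

Reasoning:
Step 1 - combine A2, A3 in series, giving (-3*s - 12)/(4*s^3 + 19*s^2 - 4*s - 12)
Step 2 - apply the feedback formula to A1, (A2*A3), giving (16*s^4 + 92*s^3 + 60*s^2 - 64*s - 48)/(8*s^5 + 46*s^4 + 34*s^3 - 25*s^2 - 88*s - 60)
No further cancellation is possible in the step-2 result, so that is T(s). Its denominator becomes monic after dividing by the leading coefficient 8.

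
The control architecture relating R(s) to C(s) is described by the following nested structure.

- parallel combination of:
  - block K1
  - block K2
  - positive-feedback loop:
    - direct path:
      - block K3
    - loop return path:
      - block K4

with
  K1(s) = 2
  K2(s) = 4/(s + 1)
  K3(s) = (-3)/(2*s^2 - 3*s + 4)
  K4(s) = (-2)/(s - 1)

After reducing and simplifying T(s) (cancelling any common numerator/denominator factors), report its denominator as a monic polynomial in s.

Step 1: close the feedback loop around K3, K4, giving (3 - 3*s)/(2*s^3 - 5*s^2 + 7*s - 10)
Step 2: reduce the parallel group K1, K2, [K3/(1-K3*K4)], giving (4*s^4 + 2*s^3 - 19*s^2 + 22*s - 57)/(2*s^4 - 3*s^3 + 2*s^2 - 3*s - 10)
That last expression is T(s), already simplified. Scaling its denominator by 1/2 (the reciprocal of the leading coefficient) yields the monic denominator.

Answer: s^4 - 3*s^3/2 + s^2 - 3*s/2 - 5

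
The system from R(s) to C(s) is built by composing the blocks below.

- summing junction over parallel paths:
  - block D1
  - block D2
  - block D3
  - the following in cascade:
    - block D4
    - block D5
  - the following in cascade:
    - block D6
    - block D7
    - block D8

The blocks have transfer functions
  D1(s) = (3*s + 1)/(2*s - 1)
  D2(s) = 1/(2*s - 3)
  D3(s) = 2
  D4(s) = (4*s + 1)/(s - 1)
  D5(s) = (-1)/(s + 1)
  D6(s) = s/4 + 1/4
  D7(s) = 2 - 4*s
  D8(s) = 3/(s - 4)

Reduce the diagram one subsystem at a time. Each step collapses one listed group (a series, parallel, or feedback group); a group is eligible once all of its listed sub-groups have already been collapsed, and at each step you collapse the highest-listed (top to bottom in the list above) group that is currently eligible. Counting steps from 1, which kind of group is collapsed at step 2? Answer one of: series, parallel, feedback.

1. cascade D4, D5
2. multiply D6, D7, D8 (series)
3. combine D1, D2, D3, (D4*D5), (D6*D7*D8) in parallel
Step 2: series.

Hence the answer: series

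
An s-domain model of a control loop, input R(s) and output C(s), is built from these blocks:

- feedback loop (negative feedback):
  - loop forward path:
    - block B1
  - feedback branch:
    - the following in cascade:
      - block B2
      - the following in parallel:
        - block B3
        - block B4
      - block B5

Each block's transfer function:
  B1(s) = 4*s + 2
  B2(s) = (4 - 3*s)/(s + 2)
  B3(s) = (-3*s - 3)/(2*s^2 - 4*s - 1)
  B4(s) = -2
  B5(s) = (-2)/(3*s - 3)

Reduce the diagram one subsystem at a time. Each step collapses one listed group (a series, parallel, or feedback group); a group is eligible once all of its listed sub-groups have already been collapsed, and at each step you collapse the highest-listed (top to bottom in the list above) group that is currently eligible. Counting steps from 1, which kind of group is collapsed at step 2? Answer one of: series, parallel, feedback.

The answer is series.

Reasoning:
(1) parallel reduction of B3, B4
(2) cascade B2, (B3+B4), B5
(3) close the feedback loop around B1, (B2*(B3+B4)*B5)
At step 2 the group reduced is series.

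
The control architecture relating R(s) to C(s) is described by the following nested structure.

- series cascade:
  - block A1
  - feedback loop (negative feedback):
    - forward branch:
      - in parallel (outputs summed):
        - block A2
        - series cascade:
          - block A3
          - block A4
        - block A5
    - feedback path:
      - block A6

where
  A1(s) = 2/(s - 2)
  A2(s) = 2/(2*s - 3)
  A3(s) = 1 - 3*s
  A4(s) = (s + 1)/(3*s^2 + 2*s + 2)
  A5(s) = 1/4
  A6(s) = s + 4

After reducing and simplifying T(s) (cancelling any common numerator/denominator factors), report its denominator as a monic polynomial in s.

(1) cascade A3, A4 = (-3*s^2 - 2*s + 1)/(3*s^2 + 2*s + 2)
(2) combine A2, (A3*A4), A5 in parallel = (-18*s^3 + 39*s^2 + 46*s - 2)/(24*s^3 - 20*s^2 - 8*s - 24)
(3) collapse the loop ((A2+(A3*A4)+A5) forward, A6 return) = (18*s^3 - 39*s^2 - 46*s + 2)/(18*s^4 + 9*s^3 - 182*s^2 - 174*s + 32)
(4) combine A1, [(A2+(A3*A4)+A5)/(1+(A2+(A3*A4)+A5)*A6)] in series = (36*s^3 - 78*s^2 - 92*s + 4)/(18*s^5 - 27*s^4 - 200*s^3 + 190*s^2 + 380*s - 64)
Step 4 gives the fully reduced T(s), with no common factor left to cancel. The denominator's leading coefficient is 18, so divide each of its coefficients by 18 to get the monic form.

Answer: s^5 - 3*s^4/2 - 100*s^3/9 + 95*s^2/9 + 190*s/9 - 32/9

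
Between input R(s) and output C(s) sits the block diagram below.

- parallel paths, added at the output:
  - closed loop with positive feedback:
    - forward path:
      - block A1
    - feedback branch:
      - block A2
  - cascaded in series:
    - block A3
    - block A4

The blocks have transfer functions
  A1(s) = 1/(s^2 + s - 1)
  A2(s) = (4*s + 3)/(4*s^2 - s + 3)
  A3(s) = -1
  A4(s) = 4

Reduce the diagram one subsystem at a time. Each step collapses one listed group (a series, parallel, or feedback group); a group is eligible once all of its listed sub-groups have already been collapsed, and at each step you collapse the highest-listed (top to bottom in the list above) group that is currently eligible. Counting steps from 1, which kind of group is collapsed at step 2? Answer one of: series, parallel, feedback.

Answer: series

Working:
1. feedback reduction of A1, A2
2. multiply A3, A4 (series)
3. add [A1/(1-A1*A2)], (A3*A4) (parallel)
At step 2 the group reduced is series.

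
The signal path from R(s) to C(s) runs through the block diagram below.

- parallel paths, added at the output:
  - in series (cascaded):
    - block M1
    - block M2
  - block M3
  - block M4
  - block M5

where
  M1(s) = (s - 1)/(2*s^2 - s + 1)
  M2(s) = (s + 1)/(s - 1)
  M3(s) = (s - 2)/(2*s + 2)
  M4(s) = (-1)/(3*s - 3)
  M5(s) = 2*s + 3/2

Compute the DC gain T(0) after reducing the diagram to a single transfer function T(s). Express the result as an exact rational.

First reduce the diagram to T(s).

Step 1: combine M1, M2 in series, giving (s + 1)/(2*s^2 - s + 1)
Step 2: parallel reduction of (M1*M2), M3, M4, M5, giving (24*s^5 + 12*s^4 - 40*s^3 + 31*s^2 - 24*s - 11)/(12*s^4 - 6*s^3 - 6*s^2 + 6*s - 6)
Evaluating the step-2 result (the overall T(s)) at s = 0 gives T(0) = -11/(-6) = 11/6.

Answer: 11/6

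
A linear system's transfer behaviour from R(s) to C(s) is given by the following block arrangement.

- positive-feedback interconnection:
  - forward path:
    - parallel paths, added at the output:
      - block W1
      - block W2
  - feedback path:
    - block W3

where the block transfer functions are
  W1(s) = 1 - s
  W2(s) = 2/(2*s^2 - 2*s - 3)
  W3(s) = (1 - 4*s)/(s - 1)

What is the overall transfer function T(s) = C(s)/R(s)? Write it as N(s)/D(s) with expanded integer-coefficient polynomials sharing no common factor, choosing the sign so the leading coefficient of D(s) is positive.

Step 1 - reduce the parallel group W1, W2 gives (-2*s^3 + 4*s^2 + s - 1)/(2*s^2 - 2*s - 3)
Step 2 - feedback reduction of (W1+W2), W3 - this is the overall T(s), already in the required normalized form

Hence the answer: (2*s^4 - 6*s^3 + 3*s^2 + 2*s - 1)/(8*s^4 - 20*s^3 + 4*s^2 + 6*s - 4)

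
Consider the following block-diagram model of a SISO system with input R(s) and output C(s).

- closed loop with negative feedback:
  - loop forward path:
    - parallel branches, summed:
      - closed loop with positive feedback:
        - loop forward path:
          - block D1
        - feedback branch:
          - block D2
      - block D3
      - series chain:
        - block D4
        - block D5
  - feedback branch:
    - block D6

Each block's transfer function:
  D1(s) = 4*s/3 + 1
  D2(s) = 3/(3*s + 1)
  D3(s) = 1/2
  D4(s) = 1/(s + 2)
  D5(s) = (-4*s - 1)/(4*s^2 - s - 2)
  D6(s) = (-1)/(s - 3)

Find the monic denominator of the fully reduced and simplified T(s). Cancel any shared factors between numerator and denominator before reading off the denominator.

The answer is s^4 + 19*s^3/60 - 221*s^2/120 + 13*s/60 + 13/20.

Reasoning:
Step 1. apply the feedback formula to D1, D2; result (-12*s^2 - 13*s - 3)/(3*s + 6)
Step 2. cascade D4, D5; result (-4*s - 1)/(4*s^3 + 7*s^2 - 4*s - 4)
Step 3. reduce the parallel group [D1/(1-D1*D2)], D3, (D4*D5); result (-96*s^4 - 68*s^3 + 71*s^2 + 22*s - 6)/(24*s^3 + 42*s^2 - 24*s - 24)
Step 4. reduce the feedback loop with forward ([D1/(1-D1*D2)]+D3+(D4*D5)) and return D6; result (-96*s^5 + 220*s^4 + 275*s^3 - 191*s^2 - 72*s + 18)/(120*s^4 + 38*s^3 - 221*s^2 + 26*s + 78)
That last expression is T(s), already simplified. Scaling its denominator by 1/120 (the reciprocal of the leading coefficient) yields the monic denominator.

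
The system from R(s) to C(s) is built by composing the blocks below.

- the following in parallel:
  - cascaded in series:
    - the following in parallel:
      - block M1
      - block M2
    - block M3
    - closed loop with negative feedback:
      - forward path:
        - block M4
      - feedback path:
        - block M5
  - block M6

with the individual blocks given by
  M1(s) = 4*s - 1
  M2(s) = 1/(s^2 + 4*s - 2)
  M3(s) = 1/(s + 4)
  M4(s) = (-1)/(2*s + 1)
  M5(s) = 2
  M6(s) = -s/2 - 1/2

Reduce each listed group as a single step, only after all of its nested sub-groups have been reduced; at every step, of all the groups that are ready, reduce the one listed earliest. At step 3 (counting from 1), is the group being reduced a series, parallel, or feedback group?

Step 1. sum the parallel branches M1, M2
Step 2. reduce the feedback loop with forward M4 and return M5
Step 3. reduce the series chain (M1+M2), M3, [M4/(1+M4*M5)]
Step 4. combine ((M1+M2)*M3*[M4/(1+M4*M5)]), M6 in parallel
Step 3 collapses a series group.

Therefore the answer is series.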